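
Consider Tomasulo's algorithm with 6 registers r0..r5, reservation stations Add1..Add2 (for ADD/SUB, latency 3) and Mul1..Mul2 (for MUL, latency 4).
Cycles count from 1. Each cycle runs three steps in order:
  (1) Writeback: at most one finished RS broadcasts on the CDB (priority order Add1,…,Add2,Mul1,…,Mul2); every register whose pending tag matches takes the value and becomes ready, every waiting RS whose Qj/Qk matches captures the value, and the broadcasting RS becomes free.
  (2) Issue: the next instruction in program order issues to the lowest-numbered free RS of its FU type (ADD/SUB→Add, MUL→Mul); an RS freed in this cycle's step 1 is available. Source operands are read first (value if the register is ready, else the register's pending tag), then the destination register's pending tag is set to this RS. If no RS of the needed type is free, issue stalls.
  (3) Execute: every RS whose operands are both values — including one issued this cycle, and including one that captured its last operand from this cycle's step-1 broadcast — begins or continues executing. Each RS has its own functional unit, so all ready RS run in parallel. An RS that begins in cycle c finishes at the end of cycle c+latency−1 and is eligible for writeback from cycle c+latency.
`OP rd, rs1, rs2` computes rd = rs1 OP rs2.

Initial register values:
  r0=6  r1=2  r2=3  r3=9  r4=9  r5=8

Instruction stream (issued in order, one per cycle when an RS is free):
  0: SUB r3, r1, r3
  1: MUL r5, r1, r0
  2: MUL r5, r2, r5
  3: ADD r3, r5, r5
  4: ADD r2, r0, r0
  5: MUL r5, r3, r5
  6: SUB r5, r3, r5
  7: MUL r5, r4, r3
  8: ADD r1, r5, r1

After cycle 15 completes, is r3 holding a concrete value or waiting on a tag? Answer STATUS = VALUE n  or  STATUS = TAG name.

STATUS = VALUE 72

  c1: issue SUB r3<-Add1  regs: r0:6,r1:2,r2:3,r3:Add1,r4:9,r5:8
  c2: issue MUL r5<-Mul1  regs: r0:6,r1:2,r2:3,r3:Add1,r4:9,r5:Mul1
  c3: issue MUL r5<-Mul2  regs: r0:6,r1:2,r2:3,r3:Add1,r4:9,r5:Mul2
  c4: CDB Add1=-7; issue ADD r3<-Add1  regs: r0:6,r1:2,r2:3,r3:Add1,r4:9,r5:Mul2
  c5: issue ADD r2<-Add2  regs: r0:6,r1:2,r2:Add2,r3:Add1,r4:9,r5:Mul2
  c6: CDB Mul1=12; issue MUL r5<-Mul1  regs: r0:6,r1:2,r2:Add2,r3:Add1,r4:9,r5:Mul1
  c7: stall  regs: r0:6,r1:2,r2:Add2,r3:Add1,r4:9,r5:Mul1
  c8: CDB Add2=12; issue SUB r5<-Add2  regs: r0:6,r1:2,r2:12,r3:Add1,r4:9,r5:Add2
  c9: stall  regs: r0:6,r1:2,r2:12,r3:Add1,r4:9,r5:Add2
  c10: CDB Mul2=36; issue MUL r5<-Mul2  regs: r0:6,r1:2,r2:12,r3:Add1,r4:9,r5:Mul2
  c11: stall  regs: r0:6,r1:2,r2:12,r3:Add1,r4:9,r5:Mul2
  c12: stall  regs: r0:6,r1:2,r2:12,r3:Add1,r4:9,r5:Mul2
  c13: CDB Add1=72; issue ADD r1<-Add1  regs: r0:6,r1:Add1,r2:12,r3:72,r4:9,r5:Mul2
  c14: -  regs: r0:6,r1:Add1,r2:12,r3:72,r4:9,r5:Mul2
  c15: -  regs: r0:6,r1:Add1,r2:12,r3:72,r4:9,r5:Mul2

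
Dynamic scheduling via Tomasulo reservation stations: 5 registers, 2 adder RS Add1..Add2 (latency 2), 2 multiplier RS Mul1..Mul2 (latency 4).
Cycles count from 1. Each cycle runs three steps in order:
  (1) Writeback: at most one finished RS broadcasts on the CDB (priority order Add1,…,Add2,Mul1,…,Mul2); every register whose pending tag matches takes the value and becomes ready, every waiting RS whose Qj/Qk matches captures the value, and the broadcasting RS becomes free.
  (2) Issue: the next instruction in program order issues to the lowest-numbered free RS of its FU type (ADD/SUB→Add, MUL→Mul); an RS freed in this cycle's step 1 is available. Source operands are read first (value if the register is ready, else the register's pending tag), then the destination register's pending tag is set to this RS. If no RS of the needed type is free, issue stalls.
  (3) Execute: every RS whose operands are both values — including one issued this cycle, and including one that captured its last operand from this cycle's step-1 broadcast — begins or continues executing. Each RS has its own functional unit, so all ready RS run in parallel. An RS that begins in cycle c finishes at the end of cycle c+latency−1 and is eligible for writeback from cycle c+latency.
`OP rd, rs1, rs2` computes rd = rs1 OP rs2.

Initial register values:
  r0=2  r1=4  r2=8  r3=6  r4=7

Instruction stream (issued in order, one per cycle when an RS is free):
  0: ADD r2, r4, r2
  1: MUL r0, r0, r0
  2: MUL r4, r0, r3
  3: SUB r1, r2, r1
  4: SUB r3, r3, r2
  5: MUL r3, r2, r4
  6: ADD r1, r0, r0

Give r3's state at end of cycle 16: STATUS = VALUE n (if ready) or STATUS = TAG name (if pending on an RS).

c1: issue ADD r2<-Add1 | r0:2,r1:4,r2:Add1,r3:6,r4:7
c2: issue MUL r0<-Mul1 | r0:Mul1,r1:4,r2:Add1,r3:6,r4:7
c3: CDB Add1=15; issue MUL r4<-Mul2 | r0:Mul1,r1:4,r2:15,r3:6,r4:Mul2
c4: issue SUB r1<-Add1 | r0:Mul1,r1:Add1,r2:15,r3:6,r4:Mul2
c5: issue SUB r3<-Add2 | r0:Mul1,r1:Add1,r2:15,r3:Add2,r4:Mul2
c6: CDB Add1=11; stall | r0:Mul1,r1:11,r2:15,r3:Add2,r4:Mul2
c7: CDB Add2=-9; stall | r0:Mul1,r1:11,r2:15,r3:-9,r4:Mul2
c8: CDB Mul1=4; issue MUL r3<-Mul1 | r0:4,r1:11,r2:15,r3:Mul1,r4:Mul2
c9: issue ADD r1<-Add1 | r0:4,r1:Add1,r2:15,r3:Mul1,r4:Mul2
c10: - | r0:4,r1:Add1,r2:15,r3:Mul1,r4:Mul2
c11: CDB Add1=8 | r0:4,r1:8,r2:15,r3:Mul1,r4:Mul2
c12: CDB Mul2=24 | r0:4,r1:8,r2:15,r3:Mul1,r4:24
c13: - | r0:4,r1:8,r2:15,r3:Mul1,r4:24
c14: - | r0:4,r1:8,r2:15,r3:Mul1,r4:24
c15: - | r0:4,r1:8,r2:15,r3:Mul1,r4:24
c16: CDB Mul1=360 | r0:4,r1:8,r2:15,r3:360,r4:24

STATUS = VALUE 360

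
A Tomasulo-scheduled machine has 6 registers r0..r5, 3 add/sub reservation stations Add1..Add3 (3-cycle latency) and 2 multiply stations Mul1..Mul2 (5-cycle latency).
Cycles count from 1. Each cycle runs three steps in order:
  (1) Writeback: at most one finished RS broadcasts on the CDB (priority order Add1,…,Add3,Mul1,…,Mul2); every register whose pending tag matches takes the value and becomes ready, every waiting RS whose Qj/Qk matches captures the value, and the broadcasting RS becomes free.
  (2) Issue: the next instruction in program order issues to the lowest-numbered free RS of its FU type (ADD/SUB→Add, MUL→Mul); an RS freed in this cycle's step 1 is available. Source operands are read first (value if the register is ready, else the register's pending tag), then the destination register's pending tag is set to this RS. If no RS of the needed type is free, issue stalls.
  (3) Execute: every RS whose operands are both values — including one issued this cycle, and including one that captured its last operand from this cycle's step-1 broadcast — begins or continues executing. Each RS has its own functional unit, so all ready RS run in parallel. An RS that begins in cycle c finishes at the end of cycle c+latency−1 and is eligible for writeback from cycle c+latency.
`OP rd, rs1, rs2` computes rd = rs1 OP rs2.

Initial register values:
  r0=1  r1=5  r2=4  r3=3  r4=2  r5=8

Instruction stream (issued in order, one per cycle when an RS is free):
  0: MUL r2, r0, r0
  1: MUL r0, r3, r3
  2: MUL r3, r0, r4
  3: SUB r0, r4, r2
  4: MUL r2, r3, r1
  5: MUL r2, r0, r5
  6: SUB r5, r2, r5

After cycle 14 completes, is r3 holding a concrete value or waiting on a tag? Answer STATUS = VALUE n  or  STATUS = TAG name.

STATUS = VALUE 18

c1: issue MUL r2<-Mul1 | r0:1,r1:5,r2:Mul1,r3:3,r4:2,r5:8
c2: issue MUL r0<-Mul2 | r0:Mul2,r1:5,r2:Mul1,r3:3,r4:2,r5:8
c3: stall | r0:Mul2,r1:5,r2:Mul1,r3:3,r4:2,r5:8
c4: stall | r0:Mul2,r1:5,r2:Mul1,r3:3,r4:2,r5:8
c5: stall | r0:Mul2,r1:5,r2:Mul1,r3:3,r4:2,r5:8
c6: CDB Mul1=1; issue MUL r3<-Mul1 | r0:Mul2,r1:5,r2:1,r3:Mul1,r4:2,r5:8
c7: CDB Mul2=9; issue SUB r0<-Add1 | r0:Add1,r1:5,r2:1,r3:Mul1,r4:2,r5:8
c8: issue MUL r2<-Mul2 | r0:Add1,r1:5,r2:Mul2,r3:Mul1,r4:2,r5:8
c9: stall | r0:Add1,r1:5,r2:Mul2,r3:Mul1,r4:2,r5:8
c10: CDB Add1=1; stall | r0:1,r1:5,r2:Mul2,r3:Mul1,r4:2,r5:8
c11: stall | r0:1,r1:5,r2:Mul2,r3:Mul1,r4:2,r5:8
c12: CDB Mul1=18; issue MUL r2<-Mul1 | r0:1,r1:5,r2:Mul1,r3:18,r4:2,r5:8
c13: issue SUB r5<-Add1 | r0:1,r1:5,r2:Mul1,r3:18,r4:2,r5:Add1
c14: - | r0:1,r1:5,r2:Mul1,r3:18,r4:2,r5:Add1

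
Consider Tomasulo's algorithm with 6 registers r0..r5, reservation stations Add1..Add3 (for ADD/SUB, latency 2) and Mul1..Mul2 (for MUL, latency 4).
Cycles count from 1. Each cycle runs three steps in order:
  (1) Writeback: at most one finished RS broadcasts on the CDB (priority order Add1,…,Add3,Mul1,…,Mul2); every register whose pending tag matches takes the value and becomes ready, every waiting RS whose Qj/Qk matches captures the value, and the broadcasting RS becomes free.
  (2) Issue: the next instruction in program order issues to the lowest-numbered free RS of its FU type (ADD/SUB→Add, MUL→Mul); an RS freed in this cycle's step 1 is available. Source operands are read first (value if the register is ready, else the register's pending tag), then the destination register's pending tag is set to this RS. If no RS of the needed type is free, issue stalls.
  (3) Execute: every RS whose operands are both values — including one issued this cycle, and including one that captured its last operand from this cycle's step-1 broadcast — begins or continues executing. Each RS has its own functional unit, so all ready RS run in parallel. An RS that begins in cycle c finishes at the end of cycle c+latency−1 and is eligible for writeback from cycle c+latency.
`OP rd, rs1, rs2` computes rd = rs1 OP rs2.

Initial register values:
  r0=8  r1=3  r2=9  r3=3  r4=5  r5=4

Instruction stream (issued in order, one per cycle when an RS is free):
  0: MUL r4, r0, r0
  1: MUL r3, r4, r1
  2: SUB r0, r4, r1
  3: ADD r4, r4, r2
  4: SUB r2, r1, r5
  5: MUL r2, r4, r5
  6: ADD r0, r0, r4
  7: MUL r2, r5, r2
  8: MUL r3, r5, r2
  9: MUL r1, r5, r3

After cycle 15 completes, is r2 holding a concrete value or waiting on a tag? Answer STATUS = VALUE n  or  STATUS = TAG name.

cycle 1: issue MUL r4<-Mul1 // r0:8,r1:3,r2:9,r3:3,r4:Mul1,r5:4
cycle 2: issue MUL r3<-Mul2 // r0:8,r1:3,r2:9,r3:Mul2,r4:Mul1,r5:4
cycle 3: issue SUB r0<-Add1 // r0:Add1,r1:3,r2:9,r3:Mul2,r4:Mul1,r5:4
cycle 4: issue ADD r4<-Add2 // r0:Add1,r1:3,r2:9,r3:Mul2,r4:Add2,r5:4
cycle 5: CDB Mul1=64; issue SUB r2<-Add3 // r0:Add1,r1:3,r2:Add3,r3:Mul2,r4:Add2,r5:4
cycle 6: issue MUL r2<-Mul1 // r0:Add1,r1:3,r2:Mul1,r3:Mul2,r4:Add2,r5:4
cycle 7: CDB Add1=61; issue ADD r0<-Add1 // r0:Add1,r1:3,r2:Mul1,r3:Mul2,r4:Add2,r5:4
cycle 8: CDB Add2=73; stall // r0:Add1,r1:3,r2:Mul1,r3:Mul2,r4:73,r5:4
cycle 9: CDB Add3=-1; stall // r0:Add1,r1:3,r2:Mul1,r3:Mul2,r4:73,r5:4
cycle 10: CDB Add1=134; stall // r0:134,r1:3,r2:Mul1,r3:Mul2,r4:73,r5:4
cycle 11: CDB Mul2=192; issue MUL r2<-Mul2 // r0:134,r1:3,r2:Mul2,r3:192,r4:73,r5:4
cycle 12: CDB Mul1=292; issue MUL r3<-Mul1 // r0:134,r1:3,r2:Mul2,r3:Mul1,r4:73,r5:4
cycle 13: stall // r0:134,r1:3,r2:Mul2,r3:Mul1,r4:73,r5:4
cycle 14: stall // r0:134,r1:3,r2:Mul2,r3:Mul1,r4:73,r5:4
cycle 15: stall // r0:134,r1:3,r2:Mul2,r3:Mul1,r4:73,r5:4

STATUS = TAG Mul2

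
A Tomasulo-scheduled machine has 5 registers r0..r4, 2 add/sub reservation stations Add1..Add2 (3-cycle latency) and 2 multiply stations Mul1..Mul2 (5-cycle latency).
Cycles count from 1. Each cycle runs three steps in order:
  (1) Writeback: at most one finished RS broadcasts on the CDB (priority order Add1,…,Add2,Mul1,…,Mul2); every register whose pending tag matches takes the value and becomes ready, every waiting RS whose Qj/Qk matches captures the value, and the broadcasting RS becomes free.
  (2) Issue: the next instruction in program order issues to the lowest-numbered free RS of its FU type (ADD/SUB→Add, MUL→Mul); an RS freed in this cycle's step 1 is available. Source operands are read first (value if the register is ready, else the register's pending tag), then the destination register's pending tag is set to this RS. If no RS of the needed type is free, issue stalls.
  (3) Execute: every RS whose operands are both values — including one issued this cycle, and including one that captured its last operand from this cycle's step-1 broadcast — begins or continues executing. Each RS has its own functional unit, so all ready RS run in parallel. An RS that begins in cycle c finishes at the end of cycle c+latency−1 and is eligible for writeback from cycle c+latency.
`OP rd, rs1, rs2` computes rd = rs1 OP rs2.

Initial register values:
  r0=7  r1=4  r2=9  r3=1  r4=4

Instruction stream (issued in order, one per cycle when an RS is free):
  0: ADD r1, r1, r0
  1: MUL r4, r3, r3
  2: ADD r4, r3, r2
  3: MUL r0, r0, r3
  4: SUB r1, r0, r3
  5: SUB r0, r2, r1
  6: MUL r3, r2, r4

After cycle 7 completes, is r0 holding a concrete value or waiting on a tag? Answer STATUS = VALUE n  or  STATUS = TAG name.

c1: issue ADD r1<-Add1 | r0:7,r1:Add1,r2:9,r3:1,r4:4
c2: issue MUL r4<-Mul1 | r0:7,r1:Add1,r2:9,r3:1,r4:Mul1
c3: issue ADD r4<-Add2 | r0:7,r1:Add1,r2:9,r3:1,r4:Add2
c4: CDB Add1=11; issue MUL r0<-Mul2 | r0:Mul2,r1:11,r2:9,r3:1,r4:Add2
c5: issue SUB r1<-Add1 | r0:Mul2,r1:Add1,r2:9,r3:1,r4:Add2
c6: CDB Add2=10; issue SUB r0<-Add2 | r0:Add2,r1:Add1,r2:9,r3:1,r4:10
c7: CDB Mul1=1; issue MUL r3<-Mul1 | r0:Add2,r1:Add1,r2:9,r3:Mul1,r4:10

STATUS = TAG Add2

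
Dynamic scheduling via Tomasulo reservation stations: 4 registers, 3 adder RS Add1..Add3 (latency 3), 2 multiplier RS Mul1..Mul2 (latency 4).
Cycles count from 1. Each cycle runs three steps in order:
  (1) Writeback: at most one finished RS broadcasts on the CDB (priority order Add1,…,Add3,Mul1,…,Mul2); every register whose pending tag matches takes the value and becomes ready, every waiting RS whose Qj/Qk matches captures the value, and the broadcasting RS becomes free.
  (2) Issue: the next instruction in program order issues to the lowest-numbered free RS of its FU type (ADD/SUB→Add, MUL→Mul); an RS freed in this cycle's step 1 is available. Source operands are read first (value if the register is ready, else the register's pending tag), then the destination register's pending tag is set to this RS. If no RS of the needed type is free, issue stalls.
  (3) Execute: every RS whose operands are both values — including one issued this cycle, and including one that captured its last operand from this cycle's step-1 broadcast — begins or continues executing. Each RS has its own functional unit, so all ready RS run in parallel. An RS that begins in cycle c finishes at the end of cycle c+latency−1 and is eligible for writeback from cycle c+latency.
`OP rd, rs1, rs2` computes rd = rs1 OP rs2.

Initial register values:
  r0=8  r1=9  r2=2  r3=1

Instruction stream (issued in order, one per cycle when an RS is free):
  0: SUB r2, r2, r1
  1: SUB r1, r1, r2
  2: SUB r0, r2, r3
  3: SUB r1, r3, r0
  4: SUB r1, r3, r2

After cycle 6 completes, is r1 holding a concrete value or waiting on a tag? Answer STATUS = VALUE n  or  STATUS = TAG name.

  c1: issue SUB r2<-Add1  regs: r0:8,r1:9,r2:Add1,r3:1
  c2: issue SUB r1<-Add2  regs: r0:8,r1:Add2,r2:Add1,r3:1
  c3: issue SUB r0<-Add3  regs: r0:Add3,r1:Add2,r2:Add1,r3:1
  c4: CDB Add1=-7; issue SUB r1<-Add1  regs: r0:Add3,r1:Add1,r2:-7,r3:1
  c5: stall  regs: r0:Add3,r1:Add1,r2:-7,r3:1
  c6: stall  regs: r0:Add3,r1:Add1,r2:-7,r3:1

STATUS = TAG Add1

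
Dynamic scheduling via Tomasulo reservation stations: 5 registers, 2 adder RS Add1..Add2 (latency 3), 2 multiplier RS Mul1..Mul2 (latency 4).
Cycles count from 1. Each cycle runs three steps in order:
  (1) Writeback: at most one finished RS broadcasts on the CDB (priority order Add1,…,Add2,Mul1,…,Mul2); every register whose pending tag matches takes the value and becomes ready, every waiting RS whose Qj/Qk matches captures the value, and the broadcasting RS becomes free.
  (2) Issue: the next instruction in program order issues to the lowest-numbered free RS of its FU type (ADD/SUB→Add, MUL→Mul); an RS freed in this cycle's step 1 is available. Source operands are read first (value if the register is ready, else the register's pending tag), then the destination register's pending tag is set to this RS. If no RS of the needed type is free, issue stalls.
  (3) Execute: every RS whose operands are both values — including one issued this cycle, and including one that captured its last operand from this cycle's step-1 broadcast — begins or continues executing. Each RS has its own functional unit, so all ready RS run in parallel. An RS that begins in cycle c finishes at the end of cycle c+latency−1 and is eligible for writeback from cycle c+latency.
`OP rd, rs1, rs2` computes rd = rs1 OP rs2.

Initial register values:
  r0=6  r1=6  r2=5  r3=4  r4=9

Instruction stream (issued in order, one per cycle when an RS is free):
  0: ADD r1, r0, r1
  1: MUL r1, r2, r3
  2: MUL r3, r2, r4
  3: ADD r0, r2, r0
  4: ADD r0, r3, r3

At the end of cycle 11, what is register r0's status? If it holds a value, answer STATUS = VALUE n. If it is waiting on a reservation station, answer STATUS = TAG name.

cycle 1: issue ADD r1<-Add1 // r0:6,r1:Add1,r2:5,r3:4,r4:9
cycle 2: issue MUL r1<-Mul1 // r0:6,r1:Mul1,r2:5,r3:4,r4:9
cycle 3: issue MUL r3<-Mul2 // r0:6,r1:Mul1,r2:5,r3:Mul2,r4:9
cycle 4: CDB Add1=12; issue ADD r0<-Add1 // r0:Add1,r1:Mul1,r2:5,r3:Mul2,r4:9
cycle 5: issue ADD r0<-Add2 // r0:Add2,r1:Mul1,r2:5,r3:Mul2,r4:9
cycle 6: CDB Mul1=20 // r0:Add2,r1:20,r2:5,r3:Mul2,r4:9
cycle 7: CDB Add1=11 // r0:Add2,r1:20,r2:5,r3:Mul2,r4:9
cycle 8: CDB Mul2=45 // r0:Add2,r1:20,r2:5,r3:45,r4:9
cycle 9: - // r0:Add2,r1:20,r2:5,r3:45,r4:9
cycle 10: - // r0:Add2,r1:20,r2:5,r3:45,r4:9
cycle 11: CDB Add2=90 // r0:90,r1:20,r2:5,r3:45,r4:9

STATUS = VALUE 90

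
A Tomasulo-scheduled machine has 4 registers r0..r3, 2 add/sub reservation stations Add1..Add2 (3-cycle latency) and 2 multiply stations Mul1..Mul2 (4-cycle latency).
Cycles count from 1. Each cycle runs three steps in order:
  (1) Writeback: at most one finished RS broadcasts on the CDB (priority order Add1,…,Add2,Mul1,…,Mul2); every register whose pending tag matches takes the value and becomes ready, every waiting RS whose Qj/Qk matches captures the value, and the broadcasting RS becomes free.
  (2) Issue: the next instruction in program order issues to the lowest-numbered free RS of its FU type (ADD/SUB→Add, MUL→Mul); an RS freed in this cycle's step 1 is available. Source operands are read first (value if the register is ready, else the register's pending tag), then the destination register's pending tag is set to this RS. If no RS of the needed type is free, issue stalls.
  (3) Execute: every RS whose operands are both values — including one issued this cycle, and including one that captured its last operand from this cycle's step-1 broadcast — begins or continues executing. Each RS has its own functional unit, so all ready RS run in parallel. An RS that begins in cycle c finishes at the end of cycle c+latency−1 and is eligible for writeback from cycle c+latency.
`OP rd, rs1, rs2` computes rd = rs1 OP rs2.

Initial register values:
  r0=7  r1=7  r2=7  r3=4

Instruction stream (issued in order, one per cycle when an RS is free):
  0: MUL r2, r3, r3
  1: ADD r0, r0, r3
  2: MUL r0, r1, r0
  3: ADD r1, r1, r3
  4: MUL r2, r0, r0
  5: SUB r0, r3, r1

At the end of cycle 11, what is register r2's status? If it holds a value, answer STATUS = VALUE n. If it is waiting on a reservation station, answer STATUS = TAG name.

cycle 1: issue MUL r2<-Mul1 // r0:7,r1:7,r2:Mul1,r3:4
cycle 2: issue ADD r0<-Add1 // r0:Add1,r1:7,r2:Mul1,r3:4
cycle 3: issue MUL r0<-Mul2 // r0:Mul2,r1:7,r2:Mul1,r3:4
cycle 4: issue ADD r1<-Add2 // r0:Mul2,r1:Add2,r2:Mul1,r3:4
cycle 5: CDB Add1=11; stall // r0:Mul2,r1:Add2,r2:Mul1,r3:4
cycle 6: CDB Mul1=16; issue MUL r2<-Mul1 // r0:Mul2,r1:Add2,r2:Mul1,r3:4
cycle 7: CDB Add2=11; issue SUB r0<-Add1 // r0:Add1,r1:11,r2:Mul1,r3:4
cycle 8: - // r0:Add1,r1:11,r2:Mul1,r3:4
cycle 9: CDB Mul2=77 // r0:Add1,r1:11,r2:Mul1,r3:4
cycle 10: CDB Add1=-7 // r0:-7,r1:11,r2:Mul1,r3:4
cycle 11: - // r0:-7,r1:11,r2:Mul1,r3:4

STATUS = TAG Mul1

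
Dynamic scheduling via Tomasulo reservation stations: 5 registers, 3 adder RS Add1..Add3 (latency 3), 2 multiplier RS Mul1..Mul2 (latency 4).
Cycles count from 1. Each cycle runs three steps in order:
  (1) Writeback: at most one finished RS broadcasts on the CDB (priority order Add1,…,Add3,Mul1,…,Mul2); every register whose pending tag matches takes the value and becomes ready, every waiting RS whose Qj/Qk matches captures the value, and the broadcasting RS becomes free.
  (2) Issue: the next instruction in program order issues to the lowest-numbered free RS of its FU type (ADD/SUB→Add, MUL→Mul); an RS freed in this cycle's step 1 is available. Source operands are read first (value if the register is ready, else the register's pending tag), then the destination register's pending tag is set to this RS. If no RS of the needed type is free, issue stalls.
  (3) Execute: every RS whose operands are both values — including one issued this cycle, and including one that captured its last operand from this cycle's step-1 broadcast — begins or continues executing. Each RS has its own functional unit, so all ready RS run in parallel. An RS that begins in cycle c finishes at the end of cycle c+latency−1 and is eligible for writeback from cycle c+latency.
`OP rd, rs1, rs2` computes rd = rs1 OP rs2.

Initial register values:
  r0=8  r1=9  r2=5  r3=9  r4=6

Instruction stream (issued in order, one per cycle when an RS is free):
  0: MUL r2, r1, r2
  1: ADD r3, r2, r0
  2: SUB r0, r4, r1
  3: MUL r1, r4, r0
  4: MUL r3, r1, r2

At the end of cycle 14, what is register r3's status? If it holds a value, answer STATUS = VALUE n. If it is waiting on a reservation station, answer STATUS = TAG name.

cycle 1: issue MUL r2<-Mul1 // r0:8,r1:9,r2:Mul1,r3:9,r4:6
cycle 2: issue ADD r3<-Add1 // r0:8,r1:9,r2:Mul1,r3:Add1,r4:6
cycle 3: issue SUB r0<-Add2 // r0:Add2,r1:9,r2:Mul1,r3:Add1,r4:6
cycle 4: issue MUL r1<-Mul2 // r0:Add2,r1:Mul2,r2:Mul1,r3:Add1,r4:6
cycle 5: CDB Mul1=45; issue MUL r3<-Mul1 // r0:Add2,r1:Mul2,r2:45,r3:Mul1,r4:6
cycle 6: CDB Add2=-3 // r0:-3,r1:Mul2,r2:45,r3:Mul1,r4:6
cycle 7: - // r0:-3,r1:Mul2,r2:45,r3:Mul1,r4:6
cycle 8: CDB Add1=53 // r0:-3,r1:Mul2,r2:45,r3:Mul1,r4:6
cycle 9: - // r0:-3,r1:Mul2,r2:45,r3:Mul1,r4:6
cycle 10: CDB Mul2=-18 // r0:-3,r1:-18,r2:45,r3:Mul1,r4:6
cycle 11: - // r0:-3,r1:-18,r2:45,r3:Mul1,r4:6
cycle 12: - // r0:-3,r1:-18,r2:45,r3:Mul1,r4:6
cycle 13: - // r0:-3,r1:-18,r2:45,r3:Mul1,r4:6
cycle 14: CDB Mul1=-810 // r0:-3,r1:-18,r2:45,r3:-810,r4:6

STATUS = VALUE -810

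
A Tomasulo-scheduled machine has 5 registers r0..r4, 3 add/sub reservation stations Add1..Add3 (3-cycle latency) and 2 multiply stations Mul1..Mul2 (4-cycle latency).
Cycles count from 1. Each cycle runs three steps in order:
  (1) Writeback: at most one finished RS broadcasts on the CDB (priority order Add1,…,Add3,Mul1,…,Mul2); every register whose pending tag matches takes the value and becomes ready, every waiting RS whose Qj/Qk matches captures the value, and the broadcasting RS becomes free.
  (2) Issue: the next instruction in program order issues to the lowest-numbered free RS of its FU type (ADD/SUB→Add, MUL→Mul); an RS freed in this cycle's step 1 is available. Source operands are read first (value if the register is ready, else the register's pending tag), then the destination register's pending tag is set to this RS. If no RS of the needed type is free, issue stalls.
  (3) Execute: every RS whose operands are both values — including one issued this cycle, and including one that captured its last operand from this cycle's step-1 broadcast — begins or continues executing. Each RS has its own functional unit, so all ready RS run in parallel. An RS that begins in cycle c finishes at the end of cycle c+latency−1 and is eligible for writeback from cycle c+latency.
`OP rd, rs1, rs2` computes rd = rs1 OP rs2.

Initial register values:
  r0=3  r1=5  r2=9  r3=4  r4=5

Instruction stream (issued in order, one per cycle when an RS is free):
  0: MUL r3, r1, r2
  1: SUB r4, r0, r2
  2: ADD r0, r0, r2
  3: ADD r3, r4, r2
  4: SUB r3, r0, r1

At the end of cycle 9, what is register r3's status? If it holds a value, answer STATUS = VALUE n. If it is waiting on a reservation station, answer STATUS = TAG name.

STATUS = VALUE 7

c1: issue MUL r3<-Mul1 | r0:3,r1:5,r2:9,r3:Mul1,r4:5
c2: issue SUB r4<-Add1 | r0:3,r1:5,r2:9,r3:Mul1,r4:Add1
c3: issue ADD r0<-Add2 | r0:Add2,r1:5,r2:9,r3:Mul1,r4:Add1
c4: issue ADD r3<-Add3 | r0:Add2,r1:5,r2:9,r3:Add3,r4:Add1
c5: CDB Add1=-6; issue SUB r3<-Add1 | r0:Add2,r1:5,r2:9,r3:Add1,r4:-6
c6: CDB Add2=12 | r0:12,r1:5,r2:9,r3:Add1,r4:-6
c7: CDB Mul1=45 | r0:12,r1:5,r2:9,r3:Add1,r4:-6
c8: CDB Add3=3 | r0:12,r1:5,r2:9,r3:Add1,r4:-6
c9: CDB Add1=7 | r0:12,r1:5,r2:9,r3:7,r4:-6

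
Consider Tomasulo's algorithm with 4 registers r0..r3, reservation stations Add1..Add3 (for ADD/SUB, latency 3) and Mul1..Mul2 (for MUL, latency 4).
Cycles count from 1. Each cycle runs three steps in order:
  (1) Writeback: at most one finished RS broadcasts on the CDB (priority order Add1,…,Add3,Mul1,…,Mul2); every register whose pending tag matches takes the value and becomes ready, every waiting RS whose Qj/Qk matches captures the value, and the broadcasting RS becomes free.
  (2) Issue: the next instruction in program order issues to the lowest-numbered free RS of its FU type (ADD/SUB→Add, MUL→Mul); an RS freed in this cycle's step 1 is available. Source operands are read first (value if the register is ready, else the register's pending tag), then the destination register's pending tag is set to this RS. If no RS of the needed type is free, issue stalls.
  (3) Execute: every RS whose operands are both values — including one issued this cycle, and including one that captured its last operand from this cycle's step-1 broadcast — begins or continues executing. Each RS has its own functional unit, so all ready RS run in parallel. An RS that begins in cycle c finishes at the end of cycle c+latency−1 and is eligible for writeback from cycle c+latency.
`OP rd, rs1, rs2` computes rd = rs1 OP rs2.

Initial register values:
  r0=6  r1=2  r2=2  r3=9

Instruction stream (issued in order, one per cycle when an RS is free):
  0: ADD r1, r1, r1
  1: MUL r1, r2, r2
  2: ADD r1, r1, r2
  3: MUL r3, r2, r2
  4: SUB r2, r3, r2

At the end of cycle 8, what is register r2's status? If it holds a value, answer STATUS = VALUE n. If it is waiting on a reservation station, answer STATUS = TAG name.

STATUS = TAG Add1

cycle 1: issue ADD r1<-Add1 // r0:6,r1:Add1,r2:2,r3:9
cycle 2: issue MUL r1<-Mul1 // r0:6,r1:Mul1,r2:2,r3:9
cycle 3: issue ADD r1<-Add2 // r0:6,r1:Add2,r2:2,r3:9
cycle 4: CDB Add1=4; issue MUL r3<-Mul2 // r0:6,r1:Add2,r2:2,r3:Mul2
cycle 5: issue SUB r2<-Add1 // r0:6,r1:Add2,r2:Add1,r3:Mul2
cycle 6: CDB Mul1=4 // r0:6,r1:Add2,r2:Add1,r3:Mul2
cycle 7: - // r0:6,r1:Add2,r2:Add1,r3:Mul2
cycle 8: CDB Mul2=4 // r0:6,r1:Add2,r2:Add1,r3:4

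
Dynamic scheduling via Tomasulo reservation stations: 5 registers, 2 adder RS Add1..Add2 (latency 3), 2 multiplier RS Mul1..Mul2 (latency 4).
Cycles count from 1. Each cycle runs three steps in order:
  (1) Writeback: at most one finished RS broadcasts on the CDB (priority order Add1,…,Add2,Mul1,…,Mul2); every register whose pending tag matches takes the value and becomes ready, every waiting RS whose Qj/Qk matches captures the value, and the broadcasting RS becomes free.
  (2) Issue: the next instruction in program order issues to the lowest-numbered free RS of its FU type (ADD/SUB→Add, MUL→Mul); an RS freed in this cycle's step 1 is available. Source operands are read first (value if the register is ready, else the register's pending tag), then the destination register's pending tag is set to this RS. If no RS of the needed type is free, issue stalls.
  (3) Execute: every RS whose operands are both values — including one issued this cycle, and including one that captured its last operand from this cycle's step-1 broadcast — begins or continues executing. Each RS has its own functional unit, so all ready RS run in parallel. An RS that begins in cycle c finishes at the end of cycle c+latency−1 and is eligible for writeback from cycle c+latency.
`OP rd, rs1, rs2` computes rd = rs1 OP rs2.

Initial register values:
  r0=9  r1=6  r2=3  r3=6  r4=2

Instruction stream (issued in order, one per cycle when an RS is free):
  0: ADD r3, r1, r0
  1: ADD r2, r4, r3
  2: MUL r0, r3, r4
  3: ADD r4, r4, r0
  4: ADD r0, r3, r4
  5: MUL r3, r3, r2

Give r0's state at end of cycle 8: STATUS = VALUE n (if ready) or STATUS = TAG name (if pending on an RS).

STATUS = TAG Add2

  c1: issue ADD r3<-Add1  regs: r0:9,r1:6,r2:3,r3:Add1,r4:2
  c2: issue ADD r2<-Add2  regs: r0:9,r1:6,r2:Add2,r3:Add1,r4:2
  c3: issue MUL r0<-Mul1  regs: r0:Mul1,r1:6,r2:Add2,r3:Add1,r4:2
  c4: CDB Add1=15; issue ADD r4<-Add1  regs: r0:Mul1,r1:6,r2:Add2,r3:15,r4:Add1
  c5: stall  regs: r0:Mul1,r1:6,r2:Add2,r3:15,r4:Add1
  c6: stall  regs: r0:Mul1,r1:6,r2:Add2,r3:15,r4:Add1
  c7: CDB Add2=17; issue ADD r0<-Add2  regs: r0:Add2,r1:6,r2:17,r3:15,r4:Add1
  c8: CDB Mul1=30; issue MUL r3<-Mul1  regs: r0:Add2,r1:6,r2:17,r3:Mul1,r4:Add1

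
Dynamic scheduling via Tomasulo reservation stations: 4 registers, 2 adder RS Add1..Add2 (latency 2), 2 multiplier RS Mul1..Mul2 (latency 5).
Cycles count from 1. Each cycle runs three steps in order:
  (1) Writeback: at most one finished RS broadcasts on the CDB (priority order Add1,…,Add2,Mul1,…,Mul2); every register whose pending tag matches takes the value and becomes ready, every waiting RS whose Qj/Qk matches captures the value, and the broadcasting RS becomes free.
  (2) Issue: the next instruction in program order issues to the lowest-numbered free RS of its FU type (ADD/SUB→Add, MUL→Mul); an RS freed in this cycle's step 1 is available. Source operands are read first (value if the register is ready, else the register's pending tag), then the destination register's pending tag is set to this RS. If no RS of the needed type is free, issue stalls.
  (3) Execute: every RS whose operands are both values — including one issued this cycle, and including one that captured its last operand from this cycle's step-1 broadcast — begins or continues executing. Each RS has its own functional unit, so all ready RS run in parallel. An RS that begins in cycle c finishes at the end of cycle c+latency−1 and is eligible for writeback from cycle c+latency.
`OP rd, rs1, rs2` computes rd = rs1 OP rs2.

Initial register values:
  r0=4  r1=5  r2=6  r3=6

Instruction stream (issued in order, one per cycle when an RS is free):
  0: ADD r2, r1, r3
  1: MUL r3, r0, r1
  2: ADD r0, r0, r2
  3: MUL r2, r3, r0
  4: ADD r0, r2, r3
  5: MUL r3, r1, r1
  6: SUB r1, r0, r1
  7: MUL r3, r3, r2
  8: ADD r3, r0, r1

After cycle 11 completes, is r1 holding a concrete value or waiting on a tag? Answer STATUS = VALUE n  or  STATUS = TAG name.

STATUS = TAG Add2

c1: issue ADD r2<-Add1 | r0:4,r1:5,r2:Add1,r3:6
c2: issue MUL r3<-Mul1 | r0:4,r1:5,r2:Add1,r3:Mul1
c3: CDB Add1=11; issue ADD r0<-Add1 | r0:Add1,r1:5,r2:11,r3:Mul1
c4: issue MUL r2<-Mul2 | r0:Add1,r1:5,r2:Mul2,r3:Mul1
c5: CDB Add1=15; issue ADD r0<-Add1 | r0:Add1,r1:5,r2:Mul2,r3:Mul1
c6: stall | r0:Add1,r1:5,r2:Mul2,r3:Mul1
c7: CDB Mul1=20; issue MUL r3<-Mul1 | r0:Add1,r1:5,r2:Mul2,r3:Mul1
c8: issue SUB r1<-Add2 | r0:Add1,r1:Add2,r2:Mul2,r3:Mul1
c9: stall | r0:Add1,r1:Add2,r2:Mul2,r3:Mul1
c10: stall | r0:Add1,r1:Add2,r2:Mul2,r3:Mul1
c11: stall | r0:Add1,r1:Add2,r2:Mul2,r3:Mul1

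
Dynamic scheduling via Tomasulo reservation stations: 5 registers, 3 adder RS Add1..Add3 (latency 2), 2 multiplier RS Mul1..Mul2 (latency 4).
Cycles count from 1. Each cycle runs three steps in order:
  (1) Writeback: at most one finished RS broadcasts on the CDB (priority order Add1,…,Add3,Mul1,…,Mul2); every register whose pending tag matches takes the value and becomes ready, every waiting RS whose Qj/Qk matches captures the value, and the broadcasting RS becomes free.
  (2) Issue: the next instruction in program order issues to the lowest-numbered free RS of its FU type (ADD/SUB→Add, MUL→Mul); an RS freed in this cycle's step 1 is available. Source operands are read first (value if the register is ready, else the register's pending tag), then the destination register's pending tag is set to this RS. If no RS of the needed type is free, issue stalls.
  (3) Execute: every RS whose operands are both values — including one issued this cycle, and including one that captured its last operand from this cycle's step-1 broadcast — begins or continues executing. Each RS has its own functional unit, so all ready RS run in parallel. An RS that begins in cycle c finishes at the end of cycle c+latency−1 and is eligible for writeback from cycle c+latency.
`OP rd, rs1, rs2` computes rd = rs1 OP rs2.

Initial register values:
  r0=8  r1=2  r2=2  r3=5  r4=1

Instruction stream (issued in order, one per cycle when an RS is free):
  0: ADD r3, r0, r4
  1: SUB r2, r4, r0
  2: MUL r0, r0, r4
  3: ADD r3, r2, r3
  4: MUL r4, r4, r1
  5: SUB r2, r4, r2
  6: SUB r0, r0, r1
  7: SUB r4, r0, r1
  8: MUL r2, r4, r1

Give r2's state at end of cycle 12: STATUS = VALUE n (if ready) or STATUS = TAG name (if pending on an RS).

STATUS = TAG Mul1

  c1: issue ADD r3<-Add1  regs: r0:8,r1:2,r2:2,r3:Add1,r4:1
  c2: issue SUB r2<-Add2  regs: r0:8,r1:2,r2:Add2,r3:Add1,r4:1
  c3: CDB Add1=9; issue MUL r0<-Mul1  regs: r0:Mul1,r1:2,r2:Add2,r3:9,r4:1
  c4: CDB Add2=-7; issue ADD r3<-Add1  regs: r0:Mul1,r1:2,r2:-7,r3:Add1,r4:1
  c5: issue MUL r4<-Mul2  regs: r0:Mul1,r1:2,r2:-7,r3:Add1,r4:Mul2
  c6: CDB Add1=2; issue SUB r2<-Add1  regs: r0:Mul1,r1:2,r2:Add1,r3:2,r4:Mul2
  c7: CDB Mul1=8; issue SUB r0<-Add2  regs: r0:Add2,r1:2,r2:Add1,r3:2,r4:Mul2
  c8: issue SUB r4<-Add3  regs: r0:Add2,r1:2,r2:Add1,r3:2,r4:Add3
  c9: CDB Add2=6; issue MUL r2<-Mul1  regs: r0:6,r1:2,r2:Mul1,r3:2,r4:Add3
  c10: CDB Mul2=2  regs: r0:6,r1:2,r2:Mul1,r3:2,r4:Add3
  c11: CDB Add3=4  regs: r0:6,r1:2,r2:Mul1,r3:2,r4:4
  c12: CDB Add1=9  regs: r0:6,r1:2,r2:Mul1,r3:2,r4:4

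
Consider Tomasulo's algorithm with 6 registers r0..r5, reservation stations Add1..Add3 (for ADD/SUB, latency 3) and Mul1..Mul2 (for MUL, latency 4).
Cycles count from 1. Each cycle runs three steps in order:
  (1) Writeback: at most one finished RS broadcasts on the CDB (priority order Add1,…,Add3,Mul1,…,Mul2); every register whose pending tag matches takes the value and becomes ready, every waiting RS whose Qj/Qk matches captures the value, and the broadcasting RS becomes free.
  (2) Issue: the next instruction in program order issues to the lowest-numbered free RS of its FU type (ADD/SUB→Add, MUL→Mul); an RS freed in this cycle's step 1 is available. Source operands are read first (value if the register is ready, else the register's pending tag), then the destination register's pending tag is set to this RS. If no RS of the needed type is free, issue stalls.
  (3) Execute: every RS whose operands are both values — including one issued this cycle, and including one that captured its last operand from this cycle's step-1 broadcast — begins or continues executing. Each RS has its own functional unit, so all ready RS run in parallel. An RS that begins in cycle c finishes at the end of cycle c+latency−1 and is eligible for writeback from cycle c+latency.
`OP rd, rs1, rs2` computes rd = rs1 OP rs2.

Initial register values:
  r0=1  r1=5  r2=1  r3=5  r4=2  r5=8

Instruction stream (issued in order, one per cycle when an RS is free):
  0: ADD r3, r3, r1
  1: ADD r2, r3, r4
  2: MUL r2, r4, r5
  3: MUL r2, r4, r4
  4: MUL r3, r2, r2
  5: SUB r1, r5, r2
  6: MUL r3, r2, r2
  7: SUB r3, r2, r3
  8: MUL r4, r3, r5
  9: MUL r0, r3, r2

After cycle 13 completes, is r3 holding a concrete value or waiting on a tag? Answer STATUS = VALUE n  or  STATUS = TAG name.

cycle 1: issue ADD r3<-Add1 // r0:1,r1:5,r2:1,r3:Add1,r4:2,r5:8
cycle 2: issue ADD r2<-Add2 // r0:1,r1:5,r2:Add2,r3:Add1,r4:2,r5:8
cycle 3: issue MUL r2<-Mul1 // r0:1,r1:5,r2:Mul1,r3:Add1,r4:2,r5:8
cycle 4: CDB Add1=10; issue MUL r2<-Mul2 // r0:1,r1:5,r2:Mul2,r3:10,r4:2,r5:8
cycle 5: stall // r0:1,r1:5,r2:Mul2,r3:10,r4:2,r5:8
cycle 6: stall // r0:1,r1:5,r2:Mul2,r3:10,r4:2,r5:8
cycle 7: CDB Add2=12; stall // r0:1,r1:5,r2:Mul2,r3:10,r4:2,r5:8
cycle 8: CDB Mul1=16; issue MUL r3<-Mul1 // r0:1,r1:5,r2:Mul2,r3:Mul1,r4:2,r5:8
cycle 9: CDB Mul2=4; issue SUB r1<-Add1 // r0:1,r1:Add1,r2:4,r3:Mul1,r4:2,r5:8
cycle 10: issue MUL r3<-Mul2 // r0:1,r1:Add1,r2:4,r3:Mul2,r4:2,r5:8
cycle 11: issue SUB r3<-Add2 // r0:1,r1:Add1,r2:4,r3:Add2,r4:2,r5:8
cycle 12: CDB Add1=4; stall // r0:1,r1:4,r2:4,r3:Add2,r4:2,r5:8
cycle 13: CDB Mul1=16; issue MUL r4<-Mul1 // r0:1,r1:4,r2:4,r3:Add2,r4:Mul1,r5:8

STATUS = TAG Add2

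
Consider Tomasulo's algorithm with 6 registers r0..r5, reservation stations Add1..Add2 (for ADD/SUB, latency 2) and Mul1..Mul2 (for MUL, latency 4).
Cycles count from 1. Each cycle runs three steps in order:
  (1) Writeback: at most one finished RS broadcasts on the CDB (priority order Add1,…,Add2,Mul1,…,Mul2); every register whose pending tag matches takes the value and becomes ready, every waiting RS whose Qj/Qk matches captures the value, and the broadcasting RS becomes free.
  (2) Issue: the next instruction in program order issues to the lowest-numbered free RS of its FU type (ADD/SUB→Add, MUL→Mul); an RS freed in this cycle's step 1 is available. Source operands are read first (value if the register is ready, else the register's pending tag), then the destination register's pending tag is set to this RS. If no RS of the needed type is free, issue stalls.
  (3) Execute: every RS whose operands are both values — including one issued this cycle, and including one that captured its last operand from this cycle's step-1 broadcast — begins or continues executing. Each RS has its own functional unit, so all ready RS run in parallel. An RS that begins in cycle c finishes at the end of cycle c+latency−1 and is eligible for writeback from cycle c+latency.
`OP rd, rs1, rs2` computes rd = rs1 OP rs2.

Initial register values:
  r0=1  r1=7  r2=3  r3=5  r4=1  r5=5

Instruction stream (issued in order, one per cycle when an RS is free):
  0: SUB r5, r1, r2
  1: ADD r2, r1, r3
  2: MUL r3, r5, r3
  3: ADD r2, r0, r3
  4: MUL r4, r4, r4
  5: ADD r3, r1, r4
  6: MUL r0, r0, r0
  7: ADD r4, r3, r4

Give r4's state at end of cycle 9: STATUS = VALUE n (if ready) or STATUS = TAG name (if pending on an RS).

STATUS = TAG Add1

cycle 1: issue SUB r5<-Add1 // r0:1,r1:7,r2:3,r3:5,r4:1,r5:Add1
cycle 2: issue ADD r2<-Add2 // r0:1,r1:7,r2:Add2,r3:5,r4:1,r5:Add1
cycle 3: CDB Add1=4; issue MUL r3<-Mul1 // r0:1,r1:7,r2:Add2,r3:Mul1,r4:1,r5:4
cycle 4: CDB Add2=12; issue ADD r2<-Add1 // r0:1,r1:7,r2:Add1,r3:Mul1,r4:1,r5:4
cycle 5: issue MUL r4<-Mul2 // r0:1,r1:7,r2:Add1,r3:Mul1,r4:Mul2,r5:4
cycle 6: issue ADD r3<-Add2 // r0:1,r1:7,r2:Add1,r3:Add2,r4:Mul2,r5:4
cycle 7: CDB Mul1=20; issue MUL r0<-Mul1 // r0:Mul1,r1:7,r2:Add1,r3:Add2,r4:Mul2,r5:4
cycle 8: stall // r0:Mul1,r1:7,r2:Add1,r3:Add2,r4:Mul2,r5:4
cycle 9: CDB Add1=21; issue ADD r4<-Add1 // r0:Mul1,r1:7,r2:21,r3:Add2,r4:Add1,r5:4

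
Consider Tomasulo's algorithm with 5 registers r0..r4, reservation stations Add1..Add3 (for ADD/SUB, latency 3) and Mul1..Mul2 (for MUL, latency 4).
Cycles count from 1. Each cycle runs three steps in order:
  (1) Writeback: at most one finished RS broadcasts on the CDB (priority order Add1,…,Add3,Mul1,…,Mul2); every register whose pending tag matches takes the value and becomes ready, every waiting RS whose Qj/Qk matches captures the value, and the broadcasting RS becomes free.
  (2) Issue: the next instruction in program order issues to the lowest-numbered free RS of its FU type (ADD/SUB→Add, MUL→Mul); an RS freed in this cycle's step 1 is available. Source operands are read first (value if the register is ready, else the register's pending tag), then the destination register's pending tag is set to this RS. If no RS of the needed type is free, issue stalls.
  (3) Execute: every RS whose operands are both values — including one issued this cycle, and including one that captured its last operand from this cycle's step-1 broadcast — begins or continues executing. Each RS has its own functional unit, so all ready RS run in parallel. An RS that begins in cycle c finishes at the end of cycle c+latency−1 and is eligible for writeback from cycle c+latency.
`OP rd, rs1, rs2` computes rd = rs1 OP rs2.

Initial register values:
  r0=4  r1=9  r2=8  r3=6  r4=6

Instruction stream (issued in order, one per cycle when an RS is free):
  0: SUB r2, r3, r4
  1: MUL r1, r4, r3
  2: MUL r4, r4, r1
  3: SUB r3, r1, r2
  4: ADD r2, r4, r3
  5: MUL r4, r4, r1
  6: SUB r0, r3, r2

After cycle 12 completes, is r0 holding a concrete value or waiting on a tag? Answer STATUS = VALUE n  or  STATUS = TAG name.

  c1: issue SUB r2<-Add1  regs: r0:4,r1:9,r2:Add1,r3:6,r4:6
  c2: issue MUL r1<-Mul1  regs: r0:4,r1:Mul1,r2:Add1,r3:6,r4:6
  c3: issue MUL r4<-Mul2  regs: r0:4,r1:Mul1,r2:Add1,r3:6,r4:Mul2
  c4: CDB Add1=0; issue SUB r3<-Add1  regs: r0:4,r1:Mul1,r2:0,r3:Add1,r4:Mul2
  c5: issue ADD r2<-Add2  regs: r0:4,r1:Mul1,r2:Add2,r3:Add1,r4:Mul2
  c6: CDB Mul1=36; issue MUL r4<-Mul1  regs: r0:4,r1:36,r2:Add2,r3:Add1,r4:Mul1
  c7: issue SUB r0<-Add3  regs: r0:Add3,r1:36,r2:Add2,r3:Add1,r4:Mul1
  c8: -  regs: r0:Add3,r1:36,r2:Add2,r3:Add1,r4:Mul1
  c9: CDB Add1=36  regs: r0:Add3,r1:36,r2:Add2,r3:36,r4:Mul1
  c10: CDB Mul2=216  regs: r0:Add3,r1:36,r2:Add2,r3:36,r4:Mul1
  c11: -  regs: r0:Add3,r1:36,r2:Add2,r3:36,r4:Mul1
  c12: -  regs: r0:Add3,r1:36,r2:Add2,r3:36,r4:Mul1

STATUS = TAG Add3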